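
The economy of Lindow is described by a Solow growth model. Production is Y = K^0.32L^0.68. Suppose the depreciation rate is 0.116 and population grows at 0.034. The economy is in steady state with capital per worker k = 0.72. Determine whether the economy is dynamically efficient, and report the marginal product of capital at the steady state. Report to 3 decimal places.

The effective depreciation rate is n + δ = 0.034 + 0.116 = 0.15.
MPK = 0.32·k^(0.32−1) = 0.32·0.72^(-0.68) ≈ 0.4001.
MPK > 0.15, so the economy is dynamically efficient (under-saving).

dynamically efficient; MPK ≈ 0.400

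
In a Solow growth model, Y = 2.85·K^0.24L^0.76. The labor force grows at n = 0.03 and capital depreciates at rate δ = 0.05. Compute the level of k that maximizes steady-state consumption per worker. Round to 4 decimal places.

Break-even investment rate: n + δ = 0.03 + 0.05 = 0.08.
Golden rule sets MPK = n+δ: 0.24·2.85·k^(0.24−1) = 0.08, so k_gold = (0.24·2.85/0.08)^(1/0.76) ≈ 16.8373.

k_gold ≈ 16.8373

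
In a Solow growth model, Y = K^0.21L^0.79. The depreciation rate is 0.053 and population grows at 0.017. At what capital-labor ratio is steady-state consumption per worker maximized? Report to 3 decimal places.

The effective depreciation rate is n + δ = 0.017 + 0.053 = 0.07.
Setting f'(k) = n+δ gives 0.21·k^(0.21−1) = 0.07, hence k_gold = (0.21/0.07)^(1/0.79) ≈ 4.0175.

k_gold ≈ 4.017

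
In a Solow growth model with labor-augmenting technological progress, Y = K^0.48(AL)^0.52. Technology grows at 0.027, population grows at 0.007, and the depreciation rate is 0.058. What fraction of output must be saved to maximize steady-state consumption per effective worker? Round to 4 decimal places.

Capital per effective worker breaks even when investment replaces (n + g + δ)·k; here n + g + δ = 0.092.
At the golden rule MPK = n+g+δ, and in any Cobb-Douglas steady state s = (n+g+δ)·k/y = MPK·k/y = capital's share 0.48.

s_gold = 0.4800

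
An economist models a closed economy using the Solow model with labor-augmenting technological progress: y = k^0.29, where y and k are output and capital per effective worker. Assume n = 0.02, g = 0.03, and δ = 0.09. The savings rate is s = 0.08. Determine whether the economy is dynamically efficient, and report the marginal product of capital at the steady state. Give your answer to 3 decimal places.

Capital per effective worker breaks even when investment replaces (n + g + δ)·k; here n + g + δ = 0.14.
Steady-state k*: s·k^0.29 = 0.14·k gives k* = (0.08/0.14)^(1/0.71) ≈ 0.4547.
MPK = 0.29·0.4547^(-0.71) ≈ 0.5075.
MPK > n+g+δ = 0.14, so the economy is dynamically efficient (under-saving).

dynamically efficient; MPK ≈ 0.508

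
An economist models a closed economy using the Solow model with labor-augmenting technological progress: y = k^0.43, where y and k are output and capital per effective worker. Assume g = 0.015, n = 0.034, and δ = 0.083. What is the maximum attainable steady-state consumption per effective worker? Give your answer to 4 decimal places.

n + g + δ = 0.034 + 0.015 + 0.083 = 0.132.
Golden rule sets MPK = n+g+δ: 0.43·k^(0.43−1) = 0.132, so k_gold = (0.43/0.132)^(1/0.57) ≈ 7.9399.
y_gold = 7.9399^0.43 ≈ 2.4374.
c_gold = y_gold − (n+g+δ)·k_gold = 2.4374 − 0.132·7.9399 ≈ 1.3893.

c_gold ≈ 1.3893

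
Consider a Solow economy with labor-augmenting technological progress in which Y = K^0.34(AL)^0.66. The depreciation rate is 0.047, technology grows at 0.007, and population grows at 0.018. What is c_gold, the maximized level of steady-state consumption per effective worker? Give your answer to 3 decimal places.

c_gold ≈ 1.468

Break-even investment rate: n + g + δ = 0.018 + 0.007 + 0.047 = 0.072.
Maximizing c = f(k) − (n+g+δ)·k gives f'(k) = n+g+δ, i.e. 0.34·k^(0.34−1) = 0.072, so k_gold = (0.34/0.072)^(1/0.66) ≈ 10.5059.
y_gold = 10.5059^0.34 ≈ 2.2248.
c_gold = y_gold − (n+g+δ)·k_gold = 2.2248 − 0.072·10.5059 ≈ 1.4684.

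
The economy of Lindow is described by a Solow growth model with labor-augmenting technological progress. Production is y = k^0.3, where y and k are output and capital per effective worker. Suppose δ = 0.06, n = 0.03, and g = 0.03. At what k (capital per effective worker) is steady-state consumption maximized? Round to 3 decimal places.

k_gold ≈ 3.702

Capital per effective worker breaks even when investment replaces (n + g + δ)·k; here n + g + δ = 0.12.
Maximizing c = f(k) − (n+g+δ)·k gives f'(k) = n+g+δ, i.e. 0.3·k^(0.3−1) = 0.12, so k_gold = (0.3/0.12)^(1/0.7) ≈ 3.7024.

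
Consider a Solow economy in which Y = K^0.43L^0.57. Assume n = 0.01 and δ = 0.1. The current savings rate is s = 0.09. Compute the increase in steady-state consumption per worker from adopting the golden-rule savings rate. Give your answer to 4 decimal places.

Capital per worker breaks even when investment replaces (n + δ)·k; here n + δ = 0.11.
Current steady state (s = 0.09): k* = (0.09/0.11)^(1/0.57) ≈ 0.7032, y* = 0.7032^0.43 ≈ 0.8595, c* = (1−0.09)·0.8595 ≈ 0.7822.
At the golden rule the marginal product of capital equals n+δ: 0.43·k^(0.43−1) = 0.11. Solving, k_gold = (0.43/0.11)^(1/0.57) ≈ 10.9328.
y_gold = 10.9328^0.43 ≈ 2.7968, c_gold = y_gold − 0.11·k_gold ≈ 1.5941.
Gain: Δc = 1.5941 − 0.7822 ≈ 0.8120.

Δc ≈ 0.8120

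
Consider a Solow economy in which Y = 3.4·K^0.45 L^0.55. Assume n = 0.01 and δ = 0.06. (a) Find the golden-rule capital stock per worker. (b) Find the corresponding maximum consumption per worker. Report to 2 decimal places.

Capital per worker breaks even when investment replaces (n + δ)·k; here n + δ = 0.07.
Setting f'(k) = n+δ gives 0.45·3.4·k^(0.45−1) = 0.07, hence k_gold = (0.45·3.4/0.07)^(1/0.55) ≈ 272.6618.
y_gold = 3.4·272.6618^0.45 ≈ 42.4141; c_gold = y_gold − 0.07·k_gold ≈ 23.3277.

(a) k_gold ≈ 272.66; (b) c_gold ≈ 23.33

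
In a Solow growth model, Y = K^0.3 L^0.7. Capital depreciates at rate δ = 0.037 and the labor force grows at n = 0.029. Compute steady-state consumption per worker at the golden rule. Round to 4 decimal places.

c_gold ≈ 1.3394

Break-even investment rate: n + δ = 0.029 + 0.037 = 0.066.
Maximizing c = f(k) − (n+δ)·k gives f'(k) = n+δ, i.e. 0.3·k^(0.3−1) = 0.066, so k_gold = (0.3/0.066)^(1/0.7) ≈ 8.6975.
y_gold = 8.6975^0.3 ≈ 1.9135.
c_gold = y_gold − (n+δ)·k_gold = 1.9135 − 0.066·8.6975 ≈ 1.3394.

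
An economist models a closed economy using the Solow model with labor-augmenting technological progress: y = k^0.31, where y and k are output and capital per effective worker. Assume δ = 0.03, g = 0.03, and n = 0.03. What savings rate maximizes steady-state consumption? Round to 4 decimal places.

Break-even investment rate: n + g + δ = 0.03 + 0.03 + 0.03 = 0.09.
At the golden rule MPK = n+g+δ, and in any Cobb-Douglas steady state s = (n+g+δ)·k/y = MPK·k/y = capital's share 0.31.

s_gold = 0.3100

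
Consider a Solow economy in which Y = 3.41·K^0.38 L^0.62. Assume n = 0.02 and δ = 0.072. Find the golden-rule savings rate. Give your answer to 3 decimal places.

s_gold = 0.380

n + δ = 0.02 + 0.072 = 0.092.
At the golden rule MPK = n+δ, and in any Cobb-Douglas steady state s = (n+δ)·k/y = MPK·k/y = capital's share 0.38.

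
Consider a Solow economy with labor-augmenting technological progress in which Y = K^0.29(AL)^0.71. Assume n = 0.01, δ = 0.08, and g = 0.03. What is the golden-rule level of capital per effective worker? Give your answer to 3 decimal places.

k_gold ≈ 3.465

n + g + δ = 0.01 + 0.03 + 0.08 = 0.12.
Golden rule sets MPK = n+g+δ: 0.29·k^(0.29−1) = 0.12, so k_gold = (0.29/0.12)^(1/0.71) ≈ 3.4653.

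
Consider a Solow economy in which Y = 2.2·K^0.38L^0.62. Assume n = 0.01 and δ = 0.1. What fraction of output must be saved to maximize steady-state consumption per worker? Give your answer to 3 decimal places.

s_gold = 0.380

n + δ = 0.01 + 0.1 = 0.11.
At the golden rule MPK = n+δ, and in any Cobb-Douglas steady state s = (n+δ)·k/y = MPK·k/y = capital's share 0.38.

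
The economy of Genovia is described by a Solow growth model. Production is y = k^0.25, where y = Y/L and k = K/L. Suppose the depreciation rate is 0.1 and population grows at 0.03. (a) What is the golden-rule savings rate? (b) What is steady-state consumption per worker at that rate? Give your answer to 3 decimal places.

n + δ = 0.03 + 0.1 = 0.13.
For Cobb-Douglas, s_gold equals capital's share: s_gold = 0.25.
Maximizing c = f(k) − (n+δ)·k gives f'(k) = n+δ, i.e. 0.25·k^(0.25−1) = 0.13, so k_gold = (0.25/0.13)^(1/0.75) ≈ 2.3915.
y_gold = 2.3915^0.25 ≈ 1.2436; c_gold = (1−0.25)·y_gold ≈ 0.9327.

(a) s_gold = 0.250; (b) c_gold ≈ 0.933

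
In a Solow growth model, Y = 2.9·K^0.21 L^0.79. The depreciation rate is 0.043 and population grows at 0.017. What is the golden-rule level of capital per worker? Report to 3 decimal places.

k_gold ≈ 18.793

n + δ = 0.017 + 0.043 = 0.06.
Setting f'(k) = n+δ gives 0.21·2.9·k^(0.21−1) = 0.06, hence k_gold = (0.21·2.9/0.06)^(1/0.79) ≈ 18.7935.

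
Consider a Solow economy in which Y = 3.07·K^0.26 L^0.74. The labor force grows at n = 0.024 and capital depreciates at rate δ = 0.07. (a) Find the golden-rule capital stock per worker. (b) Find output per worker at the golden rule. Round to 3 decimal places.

(a) k_gold ≈ 18.005; (b) y_gold ≈ 6.509

Break-even investment rate: n + δ = 0.024 + 0.07 = 0.094.
Maximizing c = f(k) − (n+δ)·k gives f'(k) = n+δ, i.e. 0.26·3.07·k^(0.26−1) = 0.094, so k_gold = (0.26·3.07/0.094)^(1/0.74) ≈ 18.0046.
y_gold = 3.07·18.0046^0.26 ≈ 6.5094.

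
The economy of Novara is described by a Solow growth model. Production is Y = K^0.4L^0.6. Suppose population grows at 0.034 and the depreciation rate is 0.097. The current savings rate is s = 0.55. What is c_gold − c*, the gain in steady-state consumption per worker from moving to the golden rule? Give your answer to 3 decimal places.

Δc ≈ 0.092

The effective depreciation rate is n + δ = 0.034 + 0.097 = 0.131.
Current steady state (s = 0.55): k* = (0.55/0.131)^(1/0.6) ≈ 10.9266, y* = 10.9266^0.4 ≈ 2.6025, c* = (1−0.55)·2.6025 ≈ 1.1711.
Golden rule sets MPK = n+δ: 0.4·k^(0.4−1) = 0.131, so k_gold = (0.4/0.131)^(1/0.6) ≈ 6.4266.
y_gold = 6.4266^0.4 ≈ 2.1047, c_gold = y_gold − 0.131·k_gold ≈ 1.2628.
Gain: Δc = 1.2628 − 1.1711 ≈ 0.0917.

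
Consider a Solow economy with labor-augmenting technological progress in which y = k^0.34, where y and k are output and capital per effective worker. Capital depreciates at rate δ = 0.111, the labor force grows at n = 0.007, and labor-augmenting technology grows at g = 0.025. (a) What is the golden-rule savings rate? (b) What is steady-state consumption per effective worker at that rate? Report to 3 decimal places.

(a) s_gold = 0.340; (b) c_gold ≈ 1.031

n + g + δ = 0.007 + 0.025 + 0.111 = 0.143.
For Cobb-Douglas, s_gold equals capital's share: s_gold = 0.34.
Maximizing c = f(k) − (n+g+δ)·k gives f'(k) = n+g+δ, i.e. 0.34·k^(0.34−1) = 0.143, so k_gold = (0.34/0.143)^(1/0.66) ≈ 3.7146.
y_gold = 3.7146^0.34 ≈ 1.5623; c_gold = (1−0.34)·y_gold ≈ 1.0311.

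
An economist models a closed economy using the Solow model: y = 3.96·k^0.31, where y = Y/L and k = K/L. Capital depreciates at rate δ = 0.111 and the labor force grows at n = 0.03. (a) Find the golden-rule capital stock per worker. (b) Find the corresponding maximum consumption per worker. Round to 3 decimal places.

The effective depreciation rate is n + δ = 0.03 + 0.111 = 0.141.
Setting f'(k) = n+δ gives 0.31·3.96·k^(0.31−1) = 0.141, hence k_gold = (0.31·3.96/0.141)^(1/0.69) ≈ 23.0189.
y_gold = 3.96·23.0189^0.31 ≈ 10.4699; c_gold = y_gold − 0.141·k_gold ≈ 7.2242.

(a) k_gold ≈ 23.019; (b) c_gold ≈ 7.224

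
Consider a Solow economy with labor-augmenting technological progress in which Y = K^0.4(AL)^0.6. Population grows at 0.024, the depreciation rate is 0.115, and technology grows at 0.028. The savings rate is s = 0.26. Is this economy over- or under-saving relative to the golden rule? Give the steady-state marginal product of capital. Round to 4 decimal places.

n + g + δ = 0.024 + 0.028 + 0.115 = 0.167.
Steady-state k*: s·k^0.4 = 0.167·k gives k* = (0.26/0.167)^(1/0.6) ≈ 2.0914.
MPK = 0.4·2.0914^(-0.6) ≈ 0.2569.
MPK > n+g+δ = 0.167, so the economy is dynamically efficient (under-saving).

under-saving; MPK ≈ 0.2569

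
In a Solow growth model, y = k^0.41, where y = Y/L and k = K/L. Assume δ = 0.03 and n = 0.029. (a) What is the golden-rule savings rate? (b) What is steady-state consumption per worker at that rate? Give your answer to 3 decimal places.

(a) s_gold = 0.410; (b) c_gold ≈ 2.269

Capital per worker breaks even when investment replaces (n + δ)·k; here n + δ = 0.059.
For Cobb-Douglas, s_gold equals capital's share: s_gold = 0.41.
Golden rule sets MPK = n+δ: 0.41·k^(0.41−1) = 0.059, so k_gold = (0.41/0.059)^(1/0.59) ≈ 26.7303.
y_gold = 26.7303^0.41 ≈ 3.8465; c_gold = (1−0.41)·y_gold ≈ 2.2695.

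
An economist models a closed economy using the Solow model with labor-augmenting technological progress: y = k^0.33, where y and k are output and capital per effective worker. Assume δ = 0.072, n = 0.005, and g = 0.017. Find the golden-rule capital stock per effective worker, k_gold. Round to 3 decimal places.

The effective depreciation rate is n + g + δ = 0.005 + 0.017 + 0.072 = 0.094.
At the golden rule the marginal product of capital equals n+g+δ: 0.33·k^(0.33−1) = 0.094. Solving, k_gold = (0.33/0.094)^(1/0.67) ≈ 6.5164.

k_gold ≈ 6.516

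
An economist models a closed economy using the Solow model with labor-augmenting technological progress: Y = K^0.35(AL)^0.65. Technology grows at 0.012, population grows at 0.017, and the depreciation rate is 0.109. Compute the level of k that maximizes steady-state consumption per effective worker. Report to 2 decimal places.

The effective depreciation rate is n + g + δ = 0.017 + 0.012 + 0.109 = 0.138.
Setting f'(k) = n+g+δ gives 0.35·k^(0.35−1) = 0.138, hence k_gold = (0.35/0.138)^(1/0.65) ≈ 4.1863.

k_gold ≈ 4.19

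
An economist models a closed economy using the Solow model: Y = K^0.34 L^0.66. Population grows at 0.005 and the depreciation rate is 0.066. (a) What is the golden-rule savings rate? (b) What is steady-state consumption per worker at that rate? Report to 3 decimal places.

n + δ = 0.005 + 0.066 = 0.071.
For Cobb-Douglas, s_gold equals capital's share: s_gold = 0.34.
Maximizing c = f(k) − (n+δ)·k gives f'(k) = n+δ, i.e. 0.34·k^(0.34−1) = 0.071, so k_gold = (0.34/0.071)^(1/0.66) ≈ 10.7309.
y_gold = 10.7309^0.34 ≈ 2.2409; c_gold = (1−0.34)·y_gold ≈ 1.4790.

(a) s_gold = 0.340; (b) c_gold ≈ 1.479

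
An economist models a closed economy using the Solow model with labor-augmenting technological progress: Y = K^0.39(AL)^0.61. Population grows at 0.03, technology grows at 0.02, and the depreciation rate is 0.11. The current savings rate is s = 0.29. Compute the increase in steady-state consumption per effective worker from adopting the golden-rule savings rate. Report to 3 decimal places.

Δc ≈ 0.040

Break-even investment rate: n + g + δ = 0.03 + 0.02 + 0.11 = 0.16.
Current steady state (s = 0.29): k* = (0.29/0.16)^(1/0.61) ≈ 2.6510, y* = 2.6510^0.39 ≈ 1.4626, c* = (1−0.29)·1.4626 ≈ 1.0385.
Golden rule sets MPK = n+g+δ: 0.39·k^(0.39−1) = 0.16, so k_gold = (0.39/0.16)^(1/0.61) ≈ 4.3086.
y_gold = 4.3086^0.39 ≈ 1.7676, c_gold = y_gold − 0.16·k_gold ≈ 1.0783.
Gain: Δc = 1.0783 − 1.0385 ≈ 0.0398.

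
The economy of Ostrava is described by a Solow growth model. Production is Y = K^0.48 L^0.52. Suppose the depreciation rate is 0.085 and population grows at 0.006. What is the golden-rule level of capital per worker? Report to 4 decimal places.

Break-even investment rate: n + δ = 0.006 + 0.085 = 0.091.
Maximizing c = f(k) − (n+δ)·k gives f'(k) = n+δ, i.e. 0.48·k^(0.48−1) = 0.091, so k_gold = (0.48/0.091)^(1/0.52) ≈ 24.4819.

k_gold ≈ 24.4819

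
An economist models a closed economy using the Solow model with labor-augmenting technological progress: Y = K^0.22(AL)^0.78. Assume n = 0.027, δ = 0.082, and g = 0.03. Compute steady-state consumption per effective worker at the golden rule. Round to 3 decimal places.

c_gold ≈ 0.888

The effective depreciation rate is n + g + δ = 0.027 + 0.03 + 0.082 = 0.139.
Golden rule sets MPK = n+g+δ: 0.22·k^(0.22−1) = 0.139, so k_gold = (0.22/0.139)^(1/0.78) ≈ 1.8016.
y_gold = 1.8016^0.22 ≈ 1.1383.
c_gold = y_gold − (n+g+δ)·k_gold = 1.1383 − 0.139·1.8016 ≈ 0.8878.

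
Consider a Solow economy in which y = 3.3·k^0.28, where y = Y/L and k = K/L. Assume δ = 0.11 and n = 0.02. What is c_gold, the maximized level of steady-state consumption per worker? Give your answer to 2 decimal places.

The effective depreciation rate is n + δ = 0.02 + 0.11 = 0.13.
Setting f'(k) = n+δ gives 0.28·3.3·k^(0.28−1) = 0.13, hence k_gold = (0.28·3.3/0.13)^(1/0.72) ≈ 15.2390.
y_gold = 3.3·15.2390^0.28 ≈ 7.0752.
c_gold = y_gold − (n+δ)·k_gold = 7.0752 − 0.13·15.2390 ≈ 5.0942.

c_gold ≈ 5.09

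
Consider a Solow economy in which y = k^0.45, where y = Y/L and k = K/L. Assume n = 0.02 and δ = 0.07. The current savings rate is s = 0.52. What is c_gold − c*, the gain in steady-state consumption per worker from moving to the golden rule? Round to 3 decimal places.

Break-even investment rate: n + δ = 0.02 + 0.07 = 0.09.
Current steady state (s = 0.52): k* = (0.52/0.09)^(1/0.55) ≈ 24.2672, y* = 24.2672^0.45 ≈ 4.2001, c* = (1−0.52)·4.2001 ≈ 2.0160.
Setting f'(k) = n+δ gives 0.45·k^(0.45−1) = 0.09, hence k_gold = (0.45/0.09)^(1/0.55) ≈ 18.6575.
y_gold = 18.6575^0.45 ≈ 3.7315, c_gold = y_gold − 0.09·k_gold ≈ 2.0523.
Gain: Δc = 2.0523 − 2.0160 ≈ 0.0363.

Δc ≈ 0.036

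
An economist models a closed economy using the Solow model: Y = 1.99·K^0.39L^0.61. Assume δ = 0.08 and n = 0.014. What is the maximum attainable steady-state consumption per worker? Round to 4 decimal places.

The effective depreciation rate is n + δ = 0.014 + 0.08 = 0.094.
At the golden rule the marginal product of capital equals n+δ: 0.39·1.99·k^(0.39−1) = 0.094. Solving, k_gold = (0.39·1.99/0.094)^(1/0.61) ≈ 31.8371.
y_gold = 1.99·31.8371^0.39 ≈ 7.6736.
c_gold = y_gold − (n+δ)·k_gold = 7.6736 − 0.094·31.8371 ≈ 4.6809.

c_gold ≈ 4.6809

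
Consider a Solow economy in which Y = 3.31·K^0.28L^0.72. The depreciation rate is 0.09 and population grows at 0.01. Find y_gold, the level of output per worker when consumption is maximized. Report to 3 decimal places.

y_gold ≈ 7.868

Break-even investment rate: n + δ = 0.01 + 0.09 = 0.1.
At the golden rule the marginal product of capital equals n+δ: 0.28·3.31·k^(0.28−1) = 0.1. Solving, k_gold = (0.28·3.31/0.1)^(1/0.72) ≈ 22.0311.
Output: y_gold = 3.31·k_gold^0.28 = 3.31·22.0311^0.28 ≈ 7.8682.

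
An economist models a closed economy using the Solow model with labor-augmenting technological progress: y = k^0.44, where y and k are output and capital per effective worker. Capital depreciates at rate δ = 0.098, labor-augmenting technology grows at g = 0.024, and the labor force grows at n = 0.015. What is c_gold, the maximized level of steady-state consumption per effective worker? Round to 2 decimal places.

c_gold ≈ 1.40

Break-even investment rate: n + g + δ = 0.015 + 0.024 + 0.098 = 0.137.
Maximizing c = f(k) − (n+g+δ)·k gives f'(k) = n+g+δ, i.e. 0.44·k^(0.44−1) = 0.137, so k_gold = (0.44/0.137)^(1/0.56) ≈ 8.0330.
y_gold = 8.0330^0.44 ≈ 2.5012.
c_gold = y_gold − (n+g+δ)·k_gold = 2.5012 − 0.137·8.0330 ≈ 1.4007.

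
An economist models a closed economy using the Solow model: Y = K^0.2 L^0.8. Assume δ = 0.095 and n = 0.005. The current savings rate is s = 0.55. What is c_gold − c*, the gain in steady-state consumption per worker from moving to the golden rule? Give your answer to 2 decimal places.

The effective depreciation rate is n + δ = 0.005 + 0.095 = 0.1.
Current steady state (s = 0.55): k* = (0.55/0.1)^(1/0.8) ≈ 8.4227, y* = 8.4227^0.2 ≈ 1.5314, c* = (1−0.55)·1.5314 ≈ 0.6891.
At the golden rule the marginal product of capital equals n+δ: 0.2·k^(0.2−1) = 0.1. Solving, k_gold = (0.2/0.1)^(1/0.8) ≈ 2.3784.
y_gold = 2.3784^0.2 ≈ 1.1892, c_gold = y_gold − 0.1·k_gold ≈ 0.9514.
Gain: Δc = 0.9514 − 0.6891 ≈ 0.2622.

Δc ≈ 0.26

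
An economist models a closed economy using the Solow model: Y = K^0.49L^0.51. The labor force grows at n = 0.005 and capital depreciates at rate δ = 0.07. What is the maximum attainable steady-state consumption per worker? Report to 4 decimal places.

c_gold ≈ 3.0956

The effective depreciation rate is n + δ = 0.005 + 0.07 = 0.075.
Maximizing c = f(k) − (n+δ)·k gives f'(k) = n+δ, i.e. 0.49·k^(0.49−1) = 0.075, so k_gold = (0.49/0.075)^(1/0.51) ≈ 39.6555.
y_gold = 39.6555^0.49 ≈ 6.0697.
c_gold = y_gold − (n+δ)·k_gold = 6.0697 − 0.075·39.6555 ≈ 3.0956.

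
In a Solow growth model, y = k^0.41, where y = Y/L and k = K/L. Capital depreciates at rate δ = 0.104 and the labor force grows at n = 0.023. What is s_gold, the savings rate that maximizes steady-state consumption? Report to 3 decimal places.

s_gold = 0.410

n + δ = 0.023 + 0.104 = 0.127.
At the golden rule MPK = n+δ, and in any Cobb-Douglas steady state s = (n+δ)·k/y = MPK·k/y = capital's share 0.41.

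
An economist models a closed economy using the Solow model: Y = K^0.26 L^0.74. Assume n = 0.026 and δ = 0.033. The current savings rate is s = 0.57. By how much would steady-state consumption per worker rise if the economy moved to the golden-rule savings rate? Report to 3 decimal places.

Δc ≈ 0.292

Break-even investment rate: n + δ = 0.026 + 0.033 = 0.059.
Current steady state (s = 0.57): k* = (0.57/0.059)^(1/0.74) ≈ 21.4344, y* = 21.4344^0.26 ≈ 2.2187, c* = (1−0.57)·2.2187 ≈ 0.9540.
Maximizing c = f(k) − (n+δ)·k gives f'(k) = n+δ, i.e. 0.26·k^(0.26−1) = 0.059, so k_gold = (0.26/0.059)^(1/0.74) ≈ 7.4205.
y_gold = 7.4205^0.26 ≈ 1.6839, c_gold = y_gold − 0.059·k_gold ≈ 1.2461.
Gain: Δc = 1.2461 − 0.9540 ≈ 0.2921.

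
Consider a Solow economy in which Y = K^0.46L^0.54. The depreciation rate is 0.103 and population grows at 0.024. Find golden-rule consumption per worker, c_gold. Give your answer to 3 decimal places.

Break-even investment rate: n + δ = 0.024 + 0.103 = 0.127.
Golden rule sets MPK = n+δ: 0.46·k^(0.46−1) = 0.127, so k_gold = (0.46/0.127)^(1/0.54) ≈ 10.8418.
y_gold = 10.8418^0.46 ≈ 2.9933.
c_gold = y_gold − (n+δ)·k_gold = 2.9933 − 0.127·10.8418 ≈ 1.6164.

c_gold ≈ 1.616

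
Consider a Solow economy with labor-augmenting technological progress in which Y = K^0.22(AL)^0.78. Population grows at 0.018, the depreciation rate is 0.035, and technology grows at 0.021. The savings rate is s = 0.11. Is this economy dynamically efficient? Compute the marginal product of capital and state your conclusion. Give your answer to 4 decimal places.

The effective depreciation rate is n + g + δ = 0.018 + 0.021 + 0.035 = 0.074.
Steady-state k*: s·k^0.22 = 0.074·k gives k* = (0.11/0.074)^(1/0.78) ≈ 1.6623.
MPK = 0.22·1.6623^(-0.78) ≈ 0.1480.
MPK > n+g+δ = 0.074, so the economy is dynamically efficient (under-saving).

dynamically efficient; MPK ≈ 0.1480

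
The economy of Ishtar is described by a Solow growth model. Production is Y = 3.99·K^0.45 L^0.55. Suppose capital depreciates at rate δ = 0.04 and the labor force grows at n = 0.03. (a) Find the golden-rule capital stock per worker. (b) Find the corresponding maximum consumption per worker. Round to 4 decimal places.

n + δ = 0.03 + 0.04 = 0.07.
At the golden rule the marginal product of capital equals n+δ: 0.45·3.99·k^(0.45−1) = 0.07. Solving, k_gold = (0.45·3.99/0.07)^(1/0.55) ≈ 364.7347.
y_gold = 3.99·364.7347^0.45 ≈ 56.7365; c_gold = y_gold − 0.07·k_gold ≈ 31.2051.

(a) k_gold ≈ 364.7347; (b) c_gold ≈ 31.2051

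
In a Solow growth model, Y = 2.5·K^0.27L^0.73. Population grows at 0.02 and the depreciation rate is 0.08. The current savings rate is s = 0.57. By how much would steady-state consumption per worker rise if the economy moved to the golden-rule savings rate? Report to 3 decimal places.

Δc ≈ 0.826

Capital per worker breaks even when investment replaces (n + δ)·k; here n + δ = 0.1.
Current steady state (s = 0.57): k* = (0.57·2.5/0.1)^(1/0.73) ≈ 38.0687, y* = 2.5·38.0687^0.27 ≈ 6.6787, c* = (1−0.57)·6.6787 ≈ 2.8719.
Maximizing c = f(k) − (n+δ)·k gives f'(k) = n+δ, i.e. 0.27·2.5·k^(0.27−1) = 0.1, so k_gold = (0.27·2.5/0.1)^(1/0.73) ≈ 13.6783.
y_gold = 2.5·13.6783^0.27 ≈ 5.0660, c_gold = y_gold − 0.1·k_gold ≈ 3.6982.
Gain: Δc = 3.6982 − 2.8719 ≈ 0.8264.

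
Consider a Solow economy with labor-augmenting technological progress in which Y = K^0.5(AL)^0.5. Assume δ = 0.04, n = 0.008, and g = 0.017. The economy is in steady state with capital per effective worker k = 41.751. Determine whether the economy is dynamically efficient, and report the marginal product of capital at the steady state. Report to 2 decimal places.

Break-even investment rate: n + g + δ = 0.008 + 0.017 + 0.04 = 0.065.
MPK = 0.5·k^(0.5−1) = 0.5·41.751^(-0.5) ≈ 0.0774.
MPK > 0.065, so the economy is dynamically efficient (under-saving).

dynamically efficient; MPK ≈ 0.08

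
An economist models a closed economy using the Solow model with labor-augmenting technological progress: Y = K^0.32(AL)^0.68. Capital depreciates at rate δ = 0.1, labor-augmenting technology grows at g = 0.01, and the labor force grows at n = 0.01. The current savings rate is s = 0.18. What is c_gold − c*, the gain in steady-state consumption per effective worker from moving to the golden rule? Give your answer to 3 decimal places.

n + g + δ = 0.01 + 0.01 + 0.1 = 0.12.
Current steady state (s = 0.18): k* = (0.18/0.12)^(1/0.68) ≈ 1.8153, y* = 1.8153^0.32 ≈ 1.2102, c* = (1−0.18)·1.2102 ≈ 0.9924.
Golden rule sets MPK = n+g+δ: 0.32·k^(0.32−1) = 0.12, so k_gold = (0.32/0.12)^(1/0.68) ≈ 4.2308.
y_gold = 4.2308^0.32 ≈ 1.5866, c_gold = y_gold − 0.12·k_gold ≈ 1.0789.
Gain: Δc = 1.0789 − 0.9924 ≈ 0.0865.

Δc ≈ 0.086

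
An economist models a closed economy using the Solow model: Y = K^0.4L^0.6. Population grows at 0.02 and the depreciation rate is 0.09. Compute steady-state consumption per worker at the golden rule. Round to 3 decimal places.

Break-even investment rate: n + δ = 0.02 + 0.09 = 0.11.
Maximizing c = f(k) − (n+δ)·k gives f'(k) = n+δ, i.e. 0.4·k^(0.4−1) = 0.11, so k_gold = (0.4/0.11)^(1/0.6) ≈ 8.5990.
y_gold = 8.5990^0.4 ≈ 2.3647.
c_gold = y_gold − (n+δ)·k_gold = 2.3647 − 0.11·8.5990 ≈ 1.4188.

c_gold ≈ 1.419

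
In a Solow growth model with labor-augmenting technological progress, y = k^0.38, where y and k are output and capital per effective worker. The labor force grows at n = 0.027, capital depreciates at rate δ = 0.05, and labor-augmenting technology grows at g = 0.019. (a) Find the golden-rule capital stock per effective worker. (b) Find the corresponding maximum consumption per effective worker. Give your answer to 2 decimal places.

(a) k_gold ≈ 9.20; (b) c_gold ≈ 1.44

Capital per effective worker breaks even when investment replaces (n + g + δ)·k; here n + g + δ = 0.096.
Setting f'(k) = n+g+δ gives 0.38·k^(0.38−1) = 0.096, hence k_gold = (0.38/0.096)^(1/0.62) ≈ 9.1988.
y_gold = 9.1988^0.38 ≈ 2.3239; c_gold = y_gold − 0.096·k_gold ≈ 1.4408.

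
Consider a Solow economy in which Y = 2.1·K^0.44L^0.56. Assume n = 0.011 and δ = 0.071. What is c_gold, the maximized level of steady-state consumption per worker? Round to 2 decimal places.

c_gold ≈ 7.89

Capital per worker breaks even when investment replaces (n + δ)·k; here n + δ = 0.082.
At the golden rule the marginal product of capital equals n+δ: 0.44·2.1·k^(0.44−1) = 0.082. Solving, k_gold = (0.44·2.1/0.082)^(1/0.56) ≈ 75.5645.
y_gold = 2.1·75.5645^0.44 ≈ 14.0825.
c_gold = y_gold − (n+δ)·k_gold = 14.0825 − 0.082·75.5645 ≈ 7.8862.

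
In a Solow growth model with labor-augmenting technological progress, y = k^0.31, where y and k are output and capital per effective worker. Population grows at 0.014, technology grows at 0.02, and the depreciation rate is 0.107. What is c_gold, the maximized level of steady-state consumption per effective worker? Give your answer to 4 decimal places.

c_gold ≈ 0.9830

The effective depreciation rate is n + g + δ = 0.014 + 0.02 + 0.107 = 0.141.
At the golden rule the marginal product of capital equals n+g+δ: 0.31·k^(0.31−1) = 0.141. Solving, k_gold = (0.31/0.141)^(1/0.69) ≈ 3.1323.
y_gold = 3.1323^0.31 ≈ 1.4247.
c_gold = y_gold − (n+g+δ)·k_gold = 1.4247 − 0.141·3.1323 ≈ 0.9830.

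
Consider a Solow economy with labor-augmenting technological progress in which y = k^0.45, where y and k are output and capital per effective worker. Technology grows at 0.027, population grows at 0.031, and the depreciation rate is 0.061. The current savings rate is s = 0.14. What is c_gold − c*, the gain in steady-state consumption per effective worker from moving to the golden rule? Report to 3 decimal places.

Δc ≈ 0.651

Break-even investment rate: n + g + δ = 0.031 + 0.027 + 0.061 = 0.119.
Current steady state (s = 0.14): k* = (0.14/0.119)^(1/0.55) ≈ 1.3438, y* = 1.3438^0.45 ≈ 1.1422, c* = (1−0.14)·1.1422 ≈ 0.9823.
Setting f'(k) = n+g+δ gives 0.45·k^(0.45−1) = 0.119, hence k_gold = (0.45/0.119)^(1/0.55) ≈ 11.2280.
y_gold = 11.2280^0.45 ≈ 2.9692, c_gold = y_gold − 0.119·k_gold ≈ 1.6330.
Gain: Δc = 1.6330 − 0.9823 ≈ 0.6507.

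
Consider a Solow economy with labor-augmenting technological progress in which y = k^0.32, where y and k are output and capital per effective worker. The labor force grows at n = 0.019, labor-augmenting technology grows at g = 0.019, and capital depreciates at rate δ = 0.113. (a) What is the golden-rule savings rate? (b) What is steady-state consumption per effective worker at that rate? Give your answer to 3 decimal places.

n + g + δ = 0.019 + 0.019 + 0.113 = 0.151.
For Cobb-Douglas, s_gold equals capital's share: s_gold = 0.32.
Golden rule sets MPK = n+g+δ: 0.32·k^(0.32−1) = 0.151, so k_gold = (0.32/0.151)^(1/0.68) ≈ 3.0176.
y_gold = 3.0176^0.32 ≈ 1.4239; c_gold = (1−0.32)·y_gold ≈ 0.9683.

(a) s_gold = 0.320; (b) c_gold ≈ 0.968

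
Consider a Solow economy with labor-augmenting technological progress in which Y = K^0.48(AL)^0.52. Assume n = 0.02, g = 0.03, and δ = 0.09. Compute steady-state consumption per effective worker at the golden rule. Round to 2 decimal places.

Capital per effective worker breaks even when investment replaces (n + g + δ)·k; here n + g + δ = 0.14.
Golden rule sets MPK = n+g+δ: 0.48·k^(0.48−1) = 0.14, so k_gold = (0.48/0.14)^(1/0.52) ≈ 10.6921.
y_gold = 10.6921^0.48 ≈ 3.1185.
c_gold = y_gold − (n+g+δ)·k_gold = 3.1185 − 0.14·10.6921 ≈ 1.6216.

c_gold ≈ 1.62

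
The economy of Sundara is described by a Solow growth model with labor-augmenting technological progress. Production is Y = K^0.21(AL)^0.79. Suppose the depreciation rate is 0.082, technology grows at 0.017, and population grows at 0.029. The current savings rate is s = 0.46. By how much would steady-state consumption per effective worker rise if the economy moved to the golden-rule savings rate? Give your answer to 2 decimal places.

Δc ≈ 0.14

n + g + δ = 0.029 + 0.017 + 0.082 = 0.128.
Current steady state (s = 0.46): k* = (0.46/0.128)^(1/0.79) ≈ 5.0492, y* = 5.0492^0.21 ≈ 1.4050, c* = (1−0.46)·1.4050 ≈ 0.7587.
Maximizing c = f(k) − (n+g+δ)·k gives f'(k) = n+g+δ, i.e. 0.21·k^(0.21−1) = 0.128, so k_gold = (0.21/0.128)^(1/0.79) ≈ 1.8714.
y_gold = 1.8714^0.21 ≈ 1.1407, c_gold = y_gold − 0.128·k_gold ≈ 0.9011.
Gain: Δc = 0.9011 − 0.7587 ≈ 0.1424.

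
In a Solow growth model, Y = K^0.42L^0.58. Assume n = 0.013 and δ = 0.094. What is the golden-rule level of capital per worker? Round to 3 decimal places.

k_gold ≈ 10.566

The effective depreciation rate is n + δ = 0.013 + 0.094 = 0.107.
At the golden rule the marginal product of capital equals n+δ: 0.42·k^(0.42−1) = 0.107. Solving, k_gold = (0.42/0.107)^(1/0.58) ≈ 10.5659.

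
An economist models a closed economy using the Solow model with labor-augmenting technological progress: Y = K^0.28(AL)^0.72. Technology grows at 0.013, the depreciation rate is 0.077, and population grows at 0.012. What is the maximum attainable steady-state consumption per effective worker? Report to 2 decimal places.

Capital per effective worker breaks even when investment replaces (n + g + δ)·k; here n + g + δ = 0.102.
Golden rule sets MPK = n+g+δ: 0.28·k^(0.28−1) = 0.102, so k_gold = (0.28/0.102)^(1/0.72) ≈ 4.0654.
y_gold = 4.0654^0.28 ≈ 1.4810.
c_gold = y_gold − (n+g+δ)·k_gold = 1.4810 − 0.102·4.0654 ≈ 1.0663.

c_gold ≈ 1.07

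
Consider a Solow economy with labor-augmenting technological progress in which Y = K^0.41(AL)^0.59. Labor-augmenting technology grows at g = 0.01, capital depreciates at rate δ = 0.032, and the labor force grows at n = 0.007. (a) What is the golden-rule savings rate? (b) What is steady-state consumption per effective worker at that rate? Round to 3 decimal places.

n + g + δ = 0.007 + 0.01 + 0.032 = 0.049.
For Cobb-Douglas, s_gold equals capital's share: s_gold = 0.41.
Golden rule sets MPK = n+g+δ: 0.41·k^(0.41−1) = 0.049, so k_gold = (0.41/0.049)^(1/0.59) ≈ 36.6191.
y_gold = 36.6191^0.41 ≈ 4.3764; c_gold = (1−0.41)·y_gold ≈ 2.5821.

(a) s_gold = 0.410; (b) c_gold ≈ 2.582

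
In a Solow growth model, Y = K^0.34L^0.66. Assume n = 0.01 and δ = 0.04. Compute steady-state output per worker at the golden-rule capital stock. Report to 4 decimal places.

Break-even investment rate: n + δ = 0.01 + 0.04 = 0.05.
Setting f'(k) = n+δ gives 0.34·k^(0.34−1) = 0.05, hence k_gold = (0.34/0.05)^(1/0.66) ≈ 18.2548.
Output: y_gold = k_gold^0.34 = 18.2548^0.34 ≈ 2.6845.

y_gold ≈ 2.6845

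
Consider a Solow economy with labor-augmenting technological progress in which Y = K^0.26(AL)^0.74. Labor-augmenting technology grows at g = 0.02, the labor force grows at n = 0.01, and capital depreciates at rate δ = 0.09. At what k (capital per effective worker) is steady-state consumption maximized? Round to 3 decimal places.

k_gold ≈ 2.843

Break-even investment rate: n + g + δ = 0.01 + 0.02 + 0.09 = 0.12.
Golden rule sets MPK = n+g+δ: 0.26·k^(0.26−1) = 0.12, so k_gold = (0.26/0.12)^(1/0.74) ≈ 2.8430.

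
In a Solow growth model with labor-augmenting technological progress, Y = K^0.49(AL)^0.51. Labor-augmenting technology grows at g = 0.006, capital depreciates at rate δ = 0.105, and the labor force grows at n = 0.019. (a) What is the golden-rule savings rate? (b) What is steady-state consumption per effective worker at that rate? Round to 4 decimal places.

n + g + δ = 0.019 + 0.006 + 0.105 = 0.13.
For Cobb-Douglas, s_gold equals capital's share: s_gold = 0.49.
Maximizing c = f(k) − (n+g+δ)·k gives f'(k) = n+g+δ, i.e. 0.49·k^(0.49−1) = 0.13, so k_gold = (0.49/0.13)^(1/0.51) ≈ 13.4868.
y_gold = 13.4868^0.49 ≈ 3.5781; c_gold = (1−0.49)·y_gold ≈ 1.8248.

(a) s_gold = 0.4900; (b) c_gold ≈ 1.8248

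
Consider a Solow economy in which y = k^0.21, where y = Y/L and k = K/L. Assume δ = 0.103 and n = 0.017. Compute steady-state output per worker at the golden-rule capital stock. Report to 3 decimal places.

y_gold ≈ 1.160

Break-even investment rate: n + δ = 0.017 + 0.103 = 0.12.
Golden rule sets MPK = n+δ: 0.21·k^(0.21−1) = 0.12, so k_gold = (0.21/0.12)^(1/0.79) ≈ 2.0307.
Output: y_gold = k_gold^0.21 = 2.0307^0.21 ≈ 1.1604.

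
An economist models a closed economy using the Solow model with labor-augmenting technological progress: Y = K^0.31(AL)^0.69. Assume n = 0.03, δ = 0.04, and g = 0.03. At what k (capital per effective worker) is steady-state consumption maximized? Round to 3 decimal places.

k_gold ≈ 5.154

Break-even investment rate: n + g + δ = 0.03 + 0.03 + 0.04 = 0.1.
Golden rule sets MPK = n+g+δ: 0.31·k^(0.31−1) = 0.1, so k_gold = (0.31/0.1)^(1/0.69) ≈ 5.1537.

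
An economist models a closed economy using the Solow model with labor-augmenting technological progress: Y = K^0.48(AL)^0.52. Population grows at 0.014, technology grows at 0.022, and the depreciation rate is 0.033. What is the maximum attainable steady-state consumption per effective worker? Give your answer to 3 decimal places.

Break-even investment rate: n + g + δ = 0.014 + 0.022 + 0.033 = 0.069.
At the golden rule the marginal product of capital equals n+g+δ: 0.48·k^(0.48−1) = 0.069. Solving, k_gold = (0.48/0.069)^(1/0.52) ≈ 41.6855.
y_gold = 41.6855^0.48 ≈ 5.9923.
c_gold = y_gold − (n+g+δ)·k_gold = 5.9923 − 0.069·41.6855 ≈ 3.1160.

c_gold ≈ 3.116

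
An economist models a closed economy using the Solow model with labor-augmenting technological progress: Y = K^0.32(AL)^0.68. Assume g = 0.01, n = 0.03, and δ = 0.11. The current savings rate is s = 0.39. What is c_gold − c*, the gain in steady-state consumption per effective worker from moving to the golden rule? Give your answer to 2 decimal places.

Break-even investment rate: n + g + δ = 0.03 + 0.01 + 0.11 = 0.15.
Current steady state (s = 0.39): k* = (0.39/0.15)^(1/0.68) ≈ 4.0762, y* = 4.0762^0.32 ≈ 1.5678, c* = (1−0.39)·1.5678 ≈ 0.9563.
Maximizing c = f(k) − (n+g+δ)·k gives f'(k) = n+g+δ, i.e. 0.32·k^(0.32−1) = 0.15, so k_gold = (0.32/0.15)^(1/0.68) ≈ 3.0473.
y_gold = 3.0473^0.32 ≈ 1.4284, c_gold = y_gold − 0.15·k_gold ≈ 0.9713.
Gain: Δc = 0.9713 − 0.9563 ≈ 0.0150.

Δc ≈ 0.01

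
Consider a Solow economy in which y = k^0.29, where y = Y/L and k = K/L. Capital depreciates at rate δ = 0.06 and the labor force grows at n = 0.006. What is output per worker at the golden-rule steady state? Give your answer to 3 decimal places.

y_gold ≈ 1.831

n + δ = 0.006 + 0.06 = 0.066.
At the golden rule the marginal product of capital equals n+δ: 0.29·k^(0.29−1) = 0.066. Solving, k_gold = (0.29/0.066)^(1/0.71) ≈ 8.0432.
Output: y_gold = k_gold^0.29 = 8.0432^0.29 ≈ 1.8305.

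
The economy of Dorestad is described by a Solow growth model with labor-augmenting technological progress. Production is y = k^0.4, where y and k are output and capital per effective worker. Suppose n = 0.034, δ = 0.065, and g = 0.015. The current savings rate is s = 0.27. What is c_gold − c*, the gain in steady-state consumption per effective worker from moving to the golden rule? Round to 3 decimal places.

n + g + δ = 0.034 + 0.015 + 0.065 = 0.114.
Current steady state (s = 0.27): k* = (0.27/0.114)^(1/0.6) ≈ 4.2082, y* = 4.2082^0.4 ≈ 1.7768, c* = (1−0.27)·1.7768 ≈ 1.2971.
Setting f'(k) = n+g+δ gives 0.4·k^(0.4−1) = 0.114, hence k_gold = (0.4/0.114)^(1/0.6) ≈ 8.1020.
y_gold = 8.1020^0.4 ≈ 2.3091, c_gold = y_gold − 0.114·k_gold ≈ 1.3854.
Gain: Δc = 1.3854 − 1.2971 ≈ 0.0884.

Δc ≈ 0.088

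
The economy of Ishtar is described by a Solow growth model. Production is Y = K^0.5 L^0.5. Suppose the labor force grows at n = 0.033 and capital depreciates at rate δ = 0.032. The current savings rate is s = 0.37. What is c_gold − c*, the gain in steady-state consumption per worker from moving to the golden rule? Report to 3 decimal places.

Δc ≈ 0.260

The effective depreciation rate is n + δ = 0.033 + 0.032 = 0.065.
Current steady state (s = 0.37): k* = (0.37/0.065)^(1/0.5) ≈ 32.4024, y* = 32.4024^0.5 ≈ 5.6923, c* = (1−0.37)·5.6923 ≈ 3.5862.
At the golden rule the marginal product of capital equals n+δ: 0.5·k^(0.5−1) = 0.065. Solving, k_gold = (0.5/0.065)^(1/0.5) ≈ 59.1716.
y_gold = 59.1716^0.5 ≈ 7.6923, c_gold = y_gold − 0.065·k_gold ≈ 3.8462.
Gain: Δc = 3.8462 − 3.5862 ≈ 0.2600.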